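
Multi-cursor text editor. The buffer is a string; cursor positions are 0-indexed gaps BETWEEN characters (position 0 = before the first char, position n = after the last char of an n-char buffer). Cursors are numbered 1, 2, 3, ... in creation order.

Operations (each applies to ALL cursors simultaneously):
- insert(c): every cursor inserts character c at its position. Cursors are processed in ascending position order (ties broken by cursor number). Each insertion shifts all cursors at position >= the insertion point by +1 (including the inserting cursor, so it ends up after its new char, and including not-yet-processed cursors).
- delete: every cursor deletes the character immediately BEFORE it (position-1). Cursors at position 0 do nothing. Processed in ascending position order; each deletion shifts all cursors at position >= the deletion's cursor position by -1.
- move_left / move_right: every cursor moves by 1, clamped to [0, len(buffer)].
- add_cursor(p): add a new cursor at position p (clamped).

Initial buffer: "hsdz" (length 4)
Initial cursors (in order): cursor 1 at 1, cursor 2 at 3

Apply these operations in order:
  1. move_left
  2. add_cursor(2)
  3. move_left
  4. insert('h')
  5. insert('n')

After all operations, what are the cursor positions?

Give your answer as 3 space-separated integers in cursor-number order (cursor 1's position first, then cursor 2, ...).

After op 1 (move_left): buffer="hsdz" (len 4), cursors c1@0 c2@2, authorship ....
After op 2 (add_cursor(2)): buffer="hsdz" (len 4), cursors c1@0 c2@2 c3@2, authorship ....
After op 3 (move_left): buffer="hsdz" (len 4), cursors c1@0 c2@1 c3@1, authorship ....
After op 4 (insert('h')): buffer="hhhhsdz" (len 7), cursors c1@1 c2@4 c3@4, authorship 1.23...
After op 5 (insert('n')): buffer="hnhhhnnsdz" (len 10), cursors c1@2 c2@7 c3@7, authorship 11.2323...

Answer: 2 7 7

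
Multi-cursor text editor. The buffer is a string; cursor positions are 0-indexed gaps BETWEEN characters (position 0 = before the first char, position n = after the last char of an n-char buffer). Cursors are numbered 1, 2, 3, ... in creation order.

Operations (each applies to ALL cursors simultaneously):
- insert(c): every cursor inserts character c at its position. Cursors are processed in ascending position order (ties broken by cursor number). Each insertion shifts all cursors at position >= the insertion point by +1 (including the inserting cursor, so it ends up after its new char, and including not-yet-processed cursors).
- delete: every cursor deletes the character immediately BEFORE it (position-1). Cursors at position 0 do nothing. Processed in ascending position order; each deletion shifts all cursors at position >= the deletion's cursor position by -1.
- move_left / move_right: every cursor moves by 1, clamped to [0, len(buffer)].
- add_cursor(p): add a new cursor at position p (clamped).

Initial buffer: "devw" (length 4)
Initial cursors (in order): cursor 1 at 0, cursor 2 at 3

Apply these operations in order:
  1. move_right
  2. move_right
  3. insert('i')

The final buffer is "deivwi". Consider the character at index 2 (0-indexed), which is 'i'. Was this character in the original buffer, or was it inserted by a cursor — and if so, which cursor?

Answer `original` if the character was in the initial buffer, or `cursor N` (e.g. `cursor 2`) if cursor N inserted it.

After op 1 (move_right): buffer="devw" (len 4), cursors c1@1 c2@4, authorship ....
After op 2 (move_right): buffer="devw" (len 4), cursors c1@2 c2@4, authorship ....
After op 3 (insert('i')): buffer="deivwi" (len 6), cursors c1@3 c2@6, authorship ..1..2
Authorship (.=original, N=cursor N): . . 1 . . 2
Index 2: author = 1

Answer: cursor 1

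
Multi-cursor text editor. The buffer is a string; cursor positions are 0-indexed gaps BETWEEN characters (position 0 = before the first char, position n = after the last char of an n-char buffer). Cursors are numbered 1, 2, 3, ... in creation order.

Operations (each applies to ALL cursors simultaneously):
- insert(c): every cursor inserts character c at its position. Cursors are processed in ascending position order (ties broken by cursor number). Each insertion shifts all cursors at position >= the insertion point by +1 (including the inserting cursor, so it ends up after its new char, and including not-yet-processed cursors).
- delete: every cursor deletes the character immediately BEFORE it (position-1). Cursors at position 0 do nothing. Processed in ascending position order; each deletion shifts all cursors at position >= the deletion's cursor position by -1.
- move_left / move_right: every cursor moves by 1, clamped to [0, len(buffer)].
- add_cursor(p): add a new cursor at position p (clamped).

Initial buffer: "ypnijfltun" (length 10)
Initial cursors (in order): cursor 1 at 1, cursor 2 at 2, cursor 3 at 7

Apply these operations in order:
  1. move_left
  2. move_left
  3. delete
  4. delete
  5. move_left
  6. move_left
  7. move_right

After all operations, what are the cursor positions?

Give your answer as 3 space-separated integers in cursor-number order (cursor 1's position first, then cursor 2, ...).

Answer: 1 1 2

Derivation:
After op 1 (move_left): buffer="ypnijfltun" (len 10), cursors c1@0 c2@1 c3@6, authorship ..........
After op 2 (move_left): buffer="ypnijfltun" (len 10), cursors c1@0 c2@0 c3@5, authorship ..........
After op 3 (delete): buffer="ypnifltun" (len 9), cursors c1@0 c2@0 c3@4, authorship .........
After op 4 (delete): buffer="ypnfltun" (len 8), cursors c1@0 c2@0 c3@3, authorship ........
After op 5 (move_left): buffer="ypnfltun" (len 8), cursors c1@0 c2@0 c3@2, authorship ........
After op 6 (move_left): buffer="ypnfltun" (len 8), cursors c1@0 c2@0 c3@1, authorship ........
After op 7 (move_right): buffer="ypnfltun" (len 8), cursors c1@1 c2@1 c3@2, authorship ........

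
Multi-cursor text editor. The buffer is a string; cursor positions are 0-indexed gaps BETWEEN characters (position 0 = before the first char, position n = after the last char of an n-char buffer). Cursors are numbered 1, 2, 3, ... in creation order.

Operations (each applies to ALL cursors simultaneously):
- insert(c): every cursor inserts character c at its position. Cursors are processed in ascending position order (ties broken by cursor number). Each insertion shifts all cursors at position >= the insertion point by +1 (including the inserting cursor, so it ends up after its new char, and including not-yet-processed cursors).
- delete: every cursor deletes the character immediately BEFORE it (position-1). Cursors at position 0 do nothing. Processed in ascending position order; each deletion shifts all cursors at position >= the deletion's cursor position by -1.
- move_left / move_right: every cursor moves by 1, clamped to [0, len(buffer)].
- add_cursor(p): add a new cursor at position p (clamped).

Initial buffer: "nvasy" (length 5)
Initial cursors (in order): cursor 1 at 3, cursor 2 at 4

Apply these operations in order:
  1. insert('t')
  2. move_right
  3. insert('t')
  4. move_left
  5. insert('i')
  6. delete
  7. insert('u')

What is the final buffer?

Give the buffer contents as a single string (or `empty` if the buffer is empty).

Answer: nvatsuttyut

Derivation:
After op 1 (insert('t')): buffer="nvatsty" (len 7), cursors c1@4 c2@6, authorship ...1.2.
After op 2 (move_right): buffer="nvatsty" (len 7), cursors c1@5 c2@7, authorship ...1.2.
After op 3 (insert('t')): buffer="nvatsttyt" (len 9), cursors c1@6 c2@9, authorship ...1.12.2
After op 4 (move_left): buffer="nvatsttyt" (len 9), cursors c1@5 c2@8, authorship ...1.12.2
After op 5 (insert('i')): buffer="nvatsittyit" (len 11), cursors c1@6 c2@10, authorship ...1.112.22
After op 6 (delete): buffer="nvatsttyt" (len 9), cursors c1@5 c2@8, authorship ...1.12.2
After op 7 (insert('u')): buffer="nvatsuttyut" (len 11), cursors c1@6 c2@10, authorship ...1.112.22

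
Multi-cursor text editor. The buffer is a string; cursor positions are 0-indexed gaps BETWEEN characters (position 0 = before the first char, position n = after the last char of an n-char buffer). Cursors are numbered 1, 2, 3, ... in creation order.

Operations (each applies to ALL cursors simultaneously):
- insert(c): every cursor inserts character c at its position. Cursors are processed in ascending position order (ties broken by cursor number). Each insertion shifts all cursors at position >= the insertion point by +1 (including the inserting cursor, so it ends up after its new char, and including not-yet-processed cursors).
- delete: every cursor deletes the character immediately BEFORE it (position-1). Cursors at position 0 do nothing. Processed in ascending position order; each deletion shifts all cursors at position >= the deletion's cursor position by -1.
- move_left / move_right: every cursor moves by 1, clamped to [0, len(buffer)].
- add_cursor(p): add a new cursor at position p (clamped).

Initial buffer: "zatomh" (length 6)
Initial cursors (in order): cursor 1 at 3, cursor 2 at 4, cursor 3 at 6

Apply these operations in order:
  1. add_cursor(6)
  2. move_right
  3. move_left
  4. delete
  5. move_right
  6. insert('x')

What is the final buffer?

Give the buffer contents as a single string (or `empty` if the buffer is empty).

Answer: zhxxxx

Derivation:
After op 1 (add_cursor(6)): buffer="zatomh" (len 6), cursors c1@3 c2@4 c3@6 c4@6, authorship ......
After op 2 (move_right): buffer="zatomh" (len 6), cursors c1@4 c2@5 c3@6 c4@6, authorship ......
After op 3 (move_left): buffer="zatomh" (len 6), cursors c1@3 c2@4 c3@5 c4@5, authorship ......
After op 4 (delete): buffer="zh" (len 2), cursors c1@1 c2@1 c3@1 c4@1, authorship ..
After op 5 (move_right): buffer="zh" (len 2), cursors c1@2 c2@2 c3@2 c4@2, authorship ..
After op 6 (insert('x')): buffer="zhxxxx" (len 6), cursors c1@6 c2@6 c3@6 c4@6, authorship ..1234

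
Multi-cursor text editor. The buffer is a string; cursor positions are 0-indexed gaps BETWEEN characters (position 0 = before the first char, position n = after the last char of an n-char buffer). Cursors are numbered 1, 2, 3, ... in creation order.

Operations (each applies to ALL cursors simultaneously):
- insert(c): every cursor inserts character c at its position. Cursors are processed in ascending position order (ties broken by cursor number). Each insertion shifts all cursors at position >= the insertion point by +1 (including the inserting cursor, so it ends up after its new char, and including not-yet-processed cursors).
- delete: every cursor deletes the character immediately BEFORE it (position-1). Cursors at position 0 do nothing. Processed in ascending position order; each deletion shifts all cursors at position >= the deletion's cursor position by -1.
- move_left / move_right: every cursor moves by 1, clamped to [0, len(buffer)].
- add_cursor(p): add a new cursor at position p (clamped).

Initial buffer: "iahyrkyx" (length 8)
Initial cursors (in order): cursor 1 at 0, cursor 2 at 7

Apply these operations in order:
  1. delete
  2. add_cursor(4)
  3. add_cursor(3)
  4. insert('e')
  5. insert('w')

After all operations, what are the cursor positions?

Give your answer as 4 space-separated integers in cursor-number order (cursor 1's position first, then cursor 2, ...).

After op 1 (delete): buffer="iahyrkx" (len 7), cursors c1@0 c2@6, authorship .......
After op 2 (add_cursor(4)): buffer="iahyrkx" (len 7), cursors c1@0 c3@4 c2@6, authorship .......
After op 3 (add_cursor(3)): buffer="iahyrkx" (len 7), cursors c1@0 c4@3 c3@4 c2@6, authorship .......
After op 4 (insert('e')): buffer="eiaheyerkex" (len 11), cursors c1@1 c4@5 c3@7 c2@10, authorship 1...4.3..2.
After op 5 (insert('w')): buffer="ewiahewyewrkewx" (len 15), cursors c1@2 c4@7 c3@10 c2@14, authorship 11...44.33..22.

Answer: 2 14 10 7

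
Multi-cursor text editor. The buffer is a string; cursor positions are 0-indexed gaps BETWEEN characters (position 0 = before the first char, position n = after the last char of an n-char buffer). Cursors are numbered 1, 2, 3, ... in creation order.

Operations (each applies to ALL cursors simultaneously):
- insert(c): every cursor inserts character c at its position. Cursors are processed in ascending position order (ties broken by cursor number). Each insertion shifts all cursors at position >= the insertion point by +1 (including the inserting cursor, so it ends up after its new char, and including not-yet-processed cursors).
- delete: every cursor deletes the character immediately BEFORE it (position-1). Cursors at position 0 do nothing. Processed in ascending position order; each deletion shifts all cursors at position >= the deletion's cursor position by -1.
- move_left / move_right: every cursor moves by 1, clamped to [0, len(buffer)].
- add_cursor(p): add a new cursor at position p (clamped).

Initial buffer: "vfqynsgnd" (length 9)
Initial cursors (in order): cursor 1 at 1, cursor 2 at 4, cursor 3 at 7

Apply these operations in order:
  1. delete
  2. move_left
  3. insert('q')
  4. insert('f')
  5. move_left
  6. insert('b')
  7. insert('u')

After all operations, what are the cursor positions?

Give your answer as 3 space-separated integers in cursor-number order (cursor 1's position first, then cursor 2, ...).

Answer: 3 8 14

Derivation:
After op 1 (delete): buffer="fqnsnd" (len 6), cursors c1@0 c2@2 c3@4, authorship ......
After op 2 (move_left): buffer="fqnsnd" (len 6), cursors c1@0 c2@1 c3@3, authorship ......
After op 3 (insert('q')): buffer="qfqqnqsnd" (len 9), cursors c1@1 c2@3 c3@6, authorship 1.2..3...
After op 4 (insert('f')): buffer="qffqfqnqfsnd" (len 12), cursors c1@2 c2@5 c3@9, authorship 11.22..33...
After op 5 (move_left): buffer="qffqfqnqfsnd" (len 12), cursors c1@1 c2@4 c3@8, authorship 11.22..33...
After op 6 (insert('b')): buffer="qbffqbfqnqbfsnd" (len 15), cursors c1@2 c2@6 c3@11, authorship 111.222..333...
After op 7 (insert('u')): buffer="qbuffqbufqnqbufsnd" (len 18), cursors c1@3 c2@8 c3@14, authorship 1111.2222..3333...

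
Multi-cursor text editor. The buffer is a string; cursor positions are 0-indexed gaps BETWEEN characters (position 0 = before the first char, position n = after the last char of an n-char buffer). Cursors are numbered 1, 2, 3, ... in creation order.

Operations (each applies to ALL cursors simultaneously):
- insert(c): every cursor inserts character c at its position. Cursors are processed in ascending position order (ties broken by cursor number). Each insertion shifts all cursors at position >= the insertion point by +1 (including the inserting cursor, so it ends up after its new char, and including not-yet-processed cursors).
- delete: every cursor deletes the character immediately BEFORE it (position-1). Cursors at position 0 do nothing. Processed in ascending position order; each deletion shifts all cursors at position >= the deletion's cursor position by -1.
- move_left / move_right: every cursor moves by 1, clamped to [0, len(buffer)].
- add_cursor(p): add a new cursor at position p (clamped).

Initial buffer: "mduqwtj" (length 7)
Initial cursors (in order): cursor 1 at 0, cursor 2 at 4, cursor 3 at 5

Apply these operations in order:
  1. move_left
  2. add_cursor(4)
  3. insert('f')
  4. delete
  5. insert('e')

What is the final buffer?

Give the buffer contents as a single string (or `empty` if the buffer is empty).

After op 1 (move_left): buffer="mduqwtj" (len 7), cursors c1@0 c2@3 c3@4, authorship .......
After op 2 (add_cursor(4)): buffer="mduqwtj" (len 7), cursors c1@0 c2@3 c3@4 c4@4, authorship .......
After op 3 (insert('f')): buffer="fmdufqffwtj" (len 11), cursors c1@1 c2@5 c3@8 c4@8, authorship 1...2.34...
After op 4 (delete): buffer="mduqwtj" (len 7), cursors c1@0 c2@3 c3@4 c4@4, authorship .......
After op 5 (insert('e')): buffer="emdueqeewtj" (len 11), cursors c1@1 c2@5 c3@8 c4@8, authorship 1...2.34...

Answer: emdueqeewtj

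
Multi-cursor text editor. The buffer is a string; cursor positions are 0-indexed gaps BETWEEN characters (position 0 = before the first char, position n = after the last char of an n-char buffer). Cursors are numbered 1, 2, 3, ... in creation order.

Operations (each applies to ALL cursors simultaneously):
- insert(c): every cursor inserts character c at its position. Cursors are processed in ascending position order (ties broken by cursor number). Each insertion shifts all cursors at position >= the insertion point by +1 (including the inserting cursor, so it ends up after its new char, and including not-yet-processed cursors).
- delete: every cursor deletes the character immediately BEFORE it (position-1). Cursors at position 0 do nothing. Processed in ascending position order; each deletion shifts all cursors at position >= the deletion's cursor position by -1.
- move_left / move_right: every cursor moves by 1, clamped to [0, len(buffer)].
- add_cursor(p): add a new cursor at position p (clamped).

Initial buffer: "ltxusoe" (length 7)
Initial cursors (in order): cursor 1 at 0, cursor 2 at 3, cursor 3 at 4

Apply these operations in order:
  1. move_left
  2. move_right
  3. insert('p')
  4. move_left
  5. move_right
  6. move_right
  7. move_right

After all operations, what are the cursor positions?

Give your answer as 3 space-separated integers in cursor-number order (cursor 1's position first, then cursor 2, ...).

After op 1 (move_left): buffer="ltxusoe" (len 7), cursors c1@0 c2@2 c3@3, authorship .......
After op 2 (move_right): buffer="ltxusoe" (len 7), cursors c1@1 c2@3 c3@4, authorship .......
After op 3 (insert('p')): buffer="lptxpupsoe" (len 10), cursors c1@2 c2@5 c3@7, authorship .1..2.3...
After op 4 (move_left): buffer="lptxpupsoe" (len 10), cursors c1@1 c2@4 c3@6, authorship .1..2.3...
After op 5 (move_right): buffer="lptxpupsoe" (len 10), cursors c1@2 c2@5 c3@7, authorship .1..2.3...
After op 6 (move_right): buffer="lptxpupsoe" (len 10), cursors c1@3 c2@6 c3@8, authorship .1..2.3...
After op 7 (move_right): buffer="lptxpupsoe" (len 10), cursors c1@4 c2@7 c3@9, authorship .1..2.3...

Answer: 4 7 9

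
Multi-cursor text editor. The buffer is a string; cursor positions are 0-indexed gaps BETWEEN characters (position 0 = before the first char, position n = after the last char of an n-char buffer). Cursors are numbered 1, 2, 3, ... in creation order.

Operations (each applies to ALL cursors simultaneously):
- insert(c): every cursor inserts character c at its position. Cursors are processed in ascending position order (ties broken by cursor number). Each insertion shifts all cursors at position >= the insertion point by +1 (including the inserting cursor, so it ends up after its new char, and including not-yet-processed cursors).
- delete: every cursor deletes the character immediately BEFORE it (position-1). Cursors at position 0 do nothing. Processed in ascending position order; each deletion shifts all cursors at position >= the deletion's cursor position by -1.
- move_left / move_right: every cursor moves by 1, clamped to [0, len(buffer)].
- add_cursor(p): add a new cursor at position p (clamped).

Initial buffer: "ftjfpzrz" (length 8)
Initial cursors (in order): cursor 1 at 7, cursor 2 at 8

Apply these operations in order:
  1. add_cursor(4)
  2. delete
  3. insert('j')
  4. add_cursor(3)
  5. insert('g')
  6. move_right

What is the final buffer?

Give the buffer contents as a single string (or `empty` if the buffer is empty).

Answer: ftjgjgpzjjgg

Derivation:
After op 1 (add_cursor(4)): buffer="ftjfpzrz" (len 8), cursors c3@4 c1@7 c2@8, authorship ........
After op 2 (delete): buffer="ftjpz" (len 5), cursors c3@3 c1@5 c2@5, authorship .....
After op 3 (insert('j')): buffer="ftjjpzjj" (len 8), cursors c3@4 c1@8 c2@8, authorship ...3..12
After op 4 (add_cursor(3)): buffer="ftjjpzjj" (len 8), cursors c4@3 c3@4 c1@8 c2@8, authorship ...3..12
After op 5 (insert('g')): buffer="ftjgjgpzjjgg" (len 12), cursors c4@4 c3@6 c1@12 c2@12, authorship ...433..1212
After op 6 (move_right): buffer="ftjgjgpzjjgg" (len 12), cursors c4@5 c3@7 c1@12 c2@12, authorship ...433..1212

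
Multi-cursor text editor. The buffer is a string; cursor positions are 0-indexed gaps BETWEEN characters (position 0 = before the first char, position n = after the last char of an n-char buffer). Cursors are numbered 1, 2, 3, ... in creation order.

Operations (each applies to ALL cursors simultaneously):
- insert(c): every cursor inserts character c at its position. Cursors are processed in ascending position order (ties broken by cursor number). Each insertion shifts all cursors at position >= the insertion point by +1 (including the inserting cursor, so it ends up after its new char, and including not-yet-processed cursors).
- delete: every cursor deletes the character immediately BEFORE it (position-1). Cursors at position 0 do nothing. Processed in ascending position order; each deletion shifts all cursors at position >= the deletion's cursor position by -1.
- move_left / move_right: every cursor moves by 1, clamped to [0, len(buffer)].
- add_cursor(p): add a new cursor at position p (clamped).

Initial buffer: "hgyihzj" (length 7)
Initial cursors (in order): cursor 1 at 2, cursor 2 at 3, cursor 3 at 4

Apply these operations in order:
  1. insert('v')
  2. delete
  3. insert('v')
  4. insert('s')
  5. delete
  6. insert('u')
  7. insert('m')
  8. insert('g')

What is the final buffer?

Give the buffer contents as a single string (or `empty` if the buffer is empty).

After op 1 (insert('v')): buffer="hgvyvivhzj" (len 10), cursors c1@3 c2@5 c3@7, authorship ..1.2.3...
After op 2 (delete): buffer="hgyihzj" (len 7), cursors c1@2 c2@3 c3@4, authorship .......
After op 3 (insert('v')): buffer="hgvyvivhzj" (len 10), cursors c1@3 c2@5 c3@7, authorship ..1.2.3...
After op 4 (insert('s')): buffer="hgvsyvsivshzj" (len 13), cursors c1@4 c2@7 c3@10, authorship ..11.22.33...
After op 5 (delete): buffer="hgvyvivhzj" (len 10), cursors c1@3 c2@5 c3@7, authorship ..1.2.3...
After op 6 (insert('u')): buffer="hgvuyvuivuhzj" (len 13), cursors c1@4 c2@7 c3@10, authorship ..11.22.33...
After op 7 (insert('m')): buffer="hgvumyvumivumhzj" (len 16), cursors c1@5 c2@9 c3@13, authorship ..111.222.333...
After op 8 (insert('g')): buffer="hgvumgyvumgivumghzj" (len 19), cursors c1@6 c2@11 c3@16, authorship ..1111.2222.3333...

Answer: hgvumgyvumgivumghzj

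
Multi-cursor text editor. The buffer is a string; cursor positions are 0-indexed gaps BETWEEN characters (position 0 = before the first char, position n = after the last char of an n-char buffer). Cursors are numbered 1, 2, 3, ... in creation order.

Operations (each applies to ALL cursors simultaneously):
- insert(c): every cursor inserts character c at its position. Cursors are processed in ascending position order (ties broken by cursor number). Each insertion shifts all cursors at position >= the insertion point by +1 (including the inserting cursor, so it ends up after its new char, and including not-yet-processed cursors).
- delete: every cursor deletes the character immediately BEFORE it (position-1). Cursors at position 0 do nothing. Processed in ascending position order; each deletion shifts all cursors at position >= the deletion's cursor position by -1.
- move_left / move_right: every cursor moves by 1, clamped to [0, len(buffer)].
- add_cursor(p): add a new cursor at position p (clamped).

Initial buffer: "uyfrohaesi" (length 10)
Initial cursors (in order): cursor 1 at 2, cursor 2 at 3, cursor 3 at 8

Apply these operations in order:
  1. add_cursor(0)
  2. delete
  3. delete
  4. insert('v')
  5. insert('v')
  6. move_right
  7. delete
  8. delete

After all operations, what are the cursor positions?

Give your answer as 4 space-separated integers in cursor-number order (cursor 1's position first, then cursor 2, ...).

Answer: 1 1 4 1

Derivation:
After op 1 (add_cursor(0)): buffer="uyfrohaesi" (len 10), cursors c4@0 c1@2 c2@3 c3@8, authorship ..........
After op 2 (delete): buffer="urohasi" (len 7), cursors c4@0 c1@1 c2@1 c3@5, authorship .......
After op 3 (delete): buffer="rohsi" (len 5), cursors c1@0 c2@0 c4@0 c3@3, authorship .....
After op 4 (insert('v')): buffer="vvvrohvsi" (len 9), cursors c1@3 c2@3 c4@3 c3@7, authorship 124...3..
After op 5 (insert('v')): buffer="vvvvvvrohvvsi" (len 13), cursors c1@6 c2@6 c4@6 c3@11, authorship 124124...33..
After op 6 (move_right): buffer="vvvvvvrohvvsi" (len 13), cursors c1@7 c2@7 c4@7 c3@12, authorship 124124...33..
After op 7 (delete): buffer="vvvvohvvi" (len 9), cursors c1@4 c2@4 c4@4 c3@8, authorship 1241..33.
After op 8 (delete): buffer="vohvi" (len 5), cursors c1@1 c2@1 c4@1 c3@4, authorship 1..3.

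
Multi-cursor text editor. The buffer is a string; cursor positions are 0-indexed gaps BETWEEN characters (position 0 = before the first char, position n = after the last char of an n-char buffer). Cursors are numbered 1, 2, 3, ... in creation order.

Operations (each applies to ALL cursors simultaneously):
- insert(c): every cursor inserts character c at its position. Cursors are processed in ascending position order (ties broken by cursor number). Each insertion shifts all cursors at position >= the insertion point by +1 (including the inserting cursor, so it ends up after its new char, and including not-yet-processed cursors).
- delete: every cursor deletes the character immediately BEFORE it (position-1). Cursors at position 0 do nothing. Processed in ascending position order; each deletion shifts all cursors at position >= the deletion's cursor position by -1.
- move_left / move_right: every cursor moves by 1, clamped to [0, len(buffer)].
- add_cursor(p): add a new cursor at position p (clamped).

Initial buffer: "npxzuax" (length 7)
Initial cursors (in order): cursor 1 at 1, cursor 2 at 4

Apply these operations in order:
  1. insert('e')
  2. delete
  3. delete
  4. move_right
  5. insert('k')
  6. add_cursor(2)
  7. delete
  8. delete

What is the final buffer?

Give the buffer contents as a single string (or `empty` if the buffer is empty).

Answer: xax

Derivation:
After op 1 (insert('e')): buffer="nepxzeuax" (len 9), cursors c1@2 c2@6, authorship .1...2...
After op 2 (delete): buffer="npxzuax" (len 7), cursors c1@1 c2@4, authorship .......
After op 3 (delete): buffer="pxuax" (len 5), cursors c1@0 c2@2, authorship .....
After op 4 (move_right): buffer="pxuax" (len 5), cursors c1@1 c2@3, authorship .....
After op 5 (insert('k')): buffer="pkxukax" (len 7), cursors c1@2 c2@5, authorship .1..2..
After op 6 (add_cursor(2)): buffer="pkxukax" (len 7), cursors c1@2 c3@2 c2@5, authorship .1..2..
After op 7 (delete): buffer="xuax" (len 4), cursors c1@0 c3@0 c2@2, authorship ....
After op 8 (delete): buffer="xax" (len 3), cursors c1@0 c3@0 c2@1, authorship ...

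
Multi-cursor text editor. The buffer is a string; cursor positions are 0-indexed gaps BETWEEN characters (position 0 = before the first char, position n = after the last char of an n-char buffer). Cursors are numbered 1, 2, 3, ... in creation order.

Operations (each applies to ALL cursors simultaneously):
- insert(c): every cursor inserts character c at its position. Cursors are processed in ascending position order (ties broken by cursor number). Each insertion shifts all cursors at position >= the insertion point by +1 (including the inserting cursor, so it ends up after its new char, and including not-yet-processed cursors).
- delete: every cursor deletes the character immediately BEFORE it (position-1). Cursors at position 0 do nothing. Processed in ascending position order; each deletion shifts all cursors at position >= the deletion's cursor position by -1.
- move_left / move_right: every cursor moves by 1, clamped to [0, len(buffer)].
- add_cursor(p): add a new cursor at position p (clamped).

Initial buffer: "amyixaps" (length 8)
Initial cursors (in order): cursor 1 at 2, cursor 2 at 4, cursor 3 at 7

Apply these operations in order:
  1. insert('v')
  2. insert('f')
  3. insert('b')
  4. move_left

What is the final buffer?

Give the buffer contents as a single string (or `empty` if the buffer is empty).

After op 1 (insert('v')): buffer="amvyivxapvs" (len 11), cursors c1@3 c2@6 c3@10, authorship ..1..2...3.
After op 2 (insert('f')): buffer="amvfyivfxapvfs" (len 14), cursors c1@4 c2@8 c3@13, authorship ..11..22...33.
After op 3 (insert('b')): buffer="amvfbyivfbxapvfbs" (len 17), cursors c1@5 c2@10 c3@16, authorship ..111..222...333.
After op 4 (move_left): buffer="amvfbyivfbxapvfbs" (len 17), cursors c1@4 c2@9 c3@15, authorship ..111..222...333.

Answer: amvfbyivfbxapvfbs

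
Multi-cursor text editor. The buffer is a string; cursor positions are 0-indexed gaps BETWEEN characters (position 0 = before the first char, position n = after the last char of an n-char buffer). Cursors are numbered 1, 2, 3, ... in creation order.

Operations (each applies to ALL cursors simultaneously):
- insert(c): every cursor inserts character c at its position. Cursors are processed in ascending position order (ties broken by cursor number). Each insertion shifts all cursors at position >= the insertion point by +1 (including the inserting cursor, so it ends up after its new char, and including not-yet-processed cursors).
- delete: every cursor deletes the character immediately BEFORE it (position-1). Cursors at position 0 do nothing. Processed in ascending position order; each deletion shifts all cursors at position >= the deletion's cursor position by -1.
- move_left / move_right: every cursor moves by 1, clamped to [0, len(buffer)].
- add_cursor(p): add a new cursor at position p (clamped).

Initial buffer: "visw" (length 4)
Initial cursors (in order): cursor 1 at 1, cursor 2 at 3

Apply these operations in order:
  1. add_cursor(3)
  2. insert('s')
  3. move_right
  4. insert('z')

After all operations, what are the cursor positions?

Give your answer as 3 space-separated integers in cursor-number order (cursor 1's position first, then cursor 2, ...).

After op 1 (add_cursor(3)): buffer="visw" (len 4), cursors c1@1 c2@3 c3@3, authorship ....
After op 2 (insert('s')): buffer="vsisssw" (len 7), cursors c1@2 c2@6 c3@6, authorship .1..23.
After op 3 (move_right): buffer="vsisssw" (len 7), cursors c1@3 c2@7 c3@7, authorship .1..23.
After op 4 (insert('z')): buffer="vsizssswzz" (len 10), cursors c1@4 c2@10 c3@10, authorship .1.1.23.23

Answer: 4 10 10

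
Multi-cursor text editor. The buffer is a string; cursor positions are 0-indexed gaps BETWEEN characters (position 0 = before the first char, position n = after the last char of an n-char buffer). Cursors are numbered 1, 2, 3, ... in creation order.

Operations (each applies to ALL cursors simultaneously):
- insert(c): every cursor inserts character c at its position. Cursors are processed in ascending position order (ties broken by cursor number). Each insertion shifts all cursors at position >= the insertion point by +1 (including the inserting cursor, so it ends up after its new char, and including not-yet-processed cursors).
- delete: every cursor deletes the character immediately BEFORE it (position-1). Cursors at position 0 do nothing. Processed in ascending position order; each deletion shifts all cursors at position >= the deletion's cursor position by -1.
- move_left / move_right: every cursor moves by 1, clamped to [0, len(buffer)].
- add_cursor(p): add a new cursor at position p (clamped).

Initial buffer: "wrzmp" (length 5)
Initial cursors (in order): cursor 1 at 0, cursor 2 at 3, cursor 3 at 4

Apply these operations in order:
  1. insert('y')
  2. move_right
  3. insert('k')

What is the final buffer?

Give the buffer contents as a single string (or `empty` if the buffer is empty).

Answer: ywkrzymkypk

Derivation:
After op 1 (insert('y')): buffer="ywrzymyp" (len 8), cursors c1@1 c2@5 c3@7, authorship 1...2.3.
After op 2 (move_right): buffer="ywrzymyp" (len 8), cursors c1@2 c2@6 c3@8, authorship 1...2.3.
After op 3 (insert('k')): buffer="ywkrzymkypk" (len 11), cursors c1@3 c2@8 c3@11, authorship 1.1..2.23.3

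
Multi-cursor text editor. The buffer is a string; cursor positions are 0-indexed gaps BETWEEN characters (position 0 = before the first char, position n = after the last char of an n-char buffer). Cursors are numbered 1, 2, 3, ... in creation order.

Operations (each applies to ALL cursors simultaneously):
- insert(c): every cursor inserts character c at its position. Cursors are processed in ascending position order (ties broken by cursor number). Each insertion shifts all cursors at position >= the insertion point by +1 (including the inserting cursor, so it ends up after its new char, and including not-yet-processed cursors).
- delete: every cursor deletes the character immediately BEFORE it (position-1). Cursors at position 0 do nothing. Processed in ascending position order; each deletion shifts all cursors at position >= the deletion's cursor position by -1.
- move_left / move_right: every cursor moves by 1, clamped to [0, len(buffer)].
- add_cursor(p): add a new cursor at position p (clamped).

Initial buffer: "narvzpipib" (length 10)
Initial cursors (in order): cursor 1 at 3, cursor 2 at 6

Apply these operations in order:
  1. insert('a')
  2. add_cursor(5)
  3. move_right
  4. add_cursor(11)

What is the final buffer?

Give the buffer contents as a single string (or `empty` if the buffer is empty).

After op 1 (insert('a')): buffer="naravzpaipib" (len 12), cursors c1@4 c2@8, authorship ...1...2....
After op 2 (add_cursor(5)): buffer="naravzpaipib" (len 12), cursors c1@4 c3@5 c2@8, authorship ...1...2....
After op 3 (move_right): buffer="naravzpaipib" (len 12), cursors c1@5 c3@6 c2@9, authorship ...1...2....
After op 4 (add_cursor(11)): buffer="naravzpaipib" (len 12), cursors c1@5 c3@6 c2@9 c4@11, authorship ...1...2....

Answer: naravzpaipib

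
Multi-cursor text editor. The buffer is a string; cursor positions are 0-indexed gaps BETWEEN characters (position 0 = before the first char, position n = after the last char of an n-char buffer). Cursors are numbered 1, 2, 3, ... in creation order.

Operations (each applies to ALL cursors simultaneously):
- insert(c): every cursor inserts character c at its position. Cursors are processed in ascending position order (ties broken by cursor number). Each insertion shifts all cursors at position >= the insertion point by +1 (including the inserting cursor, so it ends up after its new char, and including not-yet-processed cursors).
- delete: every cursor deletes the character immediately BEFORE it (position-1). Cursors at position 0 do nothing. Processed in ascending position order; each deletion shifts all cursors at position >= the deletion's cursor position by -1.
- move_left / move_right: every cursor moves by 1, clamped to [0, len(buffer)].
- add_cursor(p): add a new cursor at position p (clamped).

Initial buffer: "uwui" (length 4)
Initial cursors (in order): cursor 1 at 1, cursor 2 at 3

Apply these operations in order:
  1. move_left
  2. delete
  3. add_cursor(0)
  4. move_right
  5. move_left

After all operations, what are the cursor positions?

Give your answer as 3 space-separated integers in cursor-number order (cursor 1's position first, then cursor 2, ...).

Answer: 0 1 0

Derivation:
After op 1 (move_left): buffer="uwui" (len 4), cursors c1@0 c2@2, authorship ....
After op 2 (delete): buffer="uui" (len 3), cursors c1@0 c2@1, authorship ...
After op 3 (add_cursor(0)): buffer="uui" (len 3), cursors c1@0 c3@0 c2@1, authorship ...
After op 4 (move_right): buffer="uui" (len 3), cursors c1@1 c3@1 c2@2, authorship ...
After op 5 (move_left): buffer="uui" (len 3), cursors c1@0 c3@0 c2@1, authorship ...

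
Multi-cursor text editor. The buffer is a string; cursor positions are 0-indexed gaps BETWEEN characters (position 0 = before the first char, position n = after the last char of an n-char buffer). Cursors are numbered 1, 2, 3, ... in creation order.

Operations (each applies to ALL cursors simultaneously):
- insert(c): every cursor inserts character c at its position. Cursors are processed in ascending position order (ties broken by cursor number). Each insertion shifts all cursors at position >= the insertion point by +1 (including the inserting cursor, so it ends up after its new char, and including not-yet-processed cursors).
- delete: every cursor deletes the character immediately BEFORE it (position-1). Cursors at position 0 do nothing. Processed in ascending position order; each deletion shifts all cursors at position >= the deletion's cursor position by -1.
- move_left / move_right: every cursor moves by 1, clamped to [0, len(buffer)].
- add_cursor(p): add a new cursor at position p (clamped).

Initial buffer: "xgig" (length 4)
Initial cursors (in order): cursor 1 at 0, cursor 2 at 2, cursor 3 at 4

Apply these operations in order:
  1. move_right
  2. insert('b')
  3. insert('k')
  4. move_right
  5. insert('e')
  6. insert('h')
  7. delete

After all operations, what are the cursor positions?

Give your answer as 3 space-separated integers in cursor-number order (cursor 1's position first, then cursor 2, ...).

Answer: 5 10 13

Derivation:
After op 1 (move_right): buffer="xgig" (len 4), cursors c1@1 c2@3 c3@4, authorship ....
After op 2 (insert('b')): buffer="xbgibgb" (len 7), cursors c1@2 c2@5 c3@7, authorship .1..2.3
After op 3 (insert('k')): buffer="xbkgibkgbk" (len 10), cursors c1@3 c2@7 c3@10, authorship .11..22.33
After op 4 (move_right): buffer="xbkgibkgbk" (len 10), cursors c1@4 c2@8 c3@10, authorship .11..22.33
After op 5 (insert('e')): buffer="xbkgeibkgebke" (len 13), cursors c1@5 c2@10 c3@13, authorship .11.1.22.2333
After op 6 (insert('h')): buffer="xbkgehibkgehbkeh" (len 16), cursors c1@6 c2@12 c3@16, authorship .11.11.22.223333
After op 7 (delete): buffer="xbkgeibkgebke" (len 13), cursors c1@5 c2@10 c3@13, authorship .11.1.22.2333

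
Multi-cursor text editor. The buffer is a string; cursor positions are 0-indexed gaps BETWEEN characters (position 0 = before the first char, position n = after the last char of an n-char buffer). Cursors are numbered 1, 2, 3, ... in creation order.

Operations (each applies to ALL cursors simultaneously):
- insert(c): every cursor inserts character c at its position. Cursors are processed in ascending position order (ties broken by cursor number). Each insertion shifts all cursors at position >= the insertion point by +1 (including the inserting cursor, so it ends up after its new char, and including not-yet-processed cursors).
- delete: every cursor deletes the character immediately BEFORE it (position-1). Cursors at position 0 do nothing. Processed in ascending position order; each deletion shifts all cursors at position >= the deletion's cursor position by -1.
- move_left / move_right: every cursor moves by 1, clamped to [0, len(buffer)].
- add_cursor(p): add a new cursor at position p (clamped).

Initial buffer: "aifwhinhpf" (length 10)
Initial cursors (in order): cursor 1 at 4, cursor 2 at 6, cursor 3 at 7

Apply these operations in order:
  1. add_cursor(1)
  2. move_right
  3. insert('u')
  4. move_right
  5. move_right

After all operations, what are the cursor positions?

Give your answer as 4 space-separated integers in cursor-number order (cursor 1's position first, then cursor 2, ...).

Answer: 9 12 14 5

Derivation:
After op 1 (add_cursor(1)): buffer="aifwhinhpf" (len 10), cursors c4@1 c1@4 c2@6 c3@7, authorship ..........
After op 2 (move_right): buffer="aifwhinhpf" (len 10), cursors c4@2 c1@5 c2@7 c3@8, authorship ..........
After op 3 (insert('u')): buffer="aiufwhuinuhupf" (len 14), cursors c4@3 c1@7 c2@10 c3@12, authorship ..4...1..2.3..
After op 4 (move_right): buffer="aiufwhuinuhupf" (len 14), cursors c4@4 c1@8 c2@11 c3@13, authorship ..4...1..2.3..
After op 5 (move_right): buffer="aiufwhuinuhupf" (len 14), cursors c4@5 c1@9 c2@12 c3@14, authorship ..4...1..2.3..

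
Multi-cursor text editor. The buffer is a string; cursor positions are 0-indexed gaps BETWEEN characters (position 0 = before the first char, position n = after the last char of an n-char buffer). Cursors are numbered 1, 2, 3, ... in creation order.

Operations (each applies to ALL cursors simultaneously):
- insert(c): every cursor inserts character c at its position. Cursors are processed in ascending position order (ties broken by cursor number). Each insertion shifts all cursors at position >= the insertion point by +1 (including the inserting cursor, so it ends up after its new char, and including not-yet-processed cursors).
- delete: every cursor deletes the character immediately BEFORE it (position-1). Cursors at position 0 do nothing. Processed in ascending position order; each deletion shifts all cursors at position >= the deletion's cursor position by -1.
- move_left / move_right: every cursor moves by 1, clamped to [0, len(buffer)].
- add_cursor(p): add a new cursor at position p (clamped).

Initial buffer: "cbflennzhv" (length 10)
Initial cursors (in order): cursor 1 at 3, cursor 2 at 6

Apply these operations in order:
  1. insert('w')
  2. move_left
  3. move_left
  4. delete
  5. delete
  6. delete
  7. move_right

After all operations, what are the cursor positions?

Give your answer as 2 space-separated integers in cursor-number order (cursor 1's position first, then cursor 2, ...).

After op 1 (insert('w')): buffer="cbfwlenwnzhv" (len 12), cursors c1@4 c2@8, authorship ...1...2....
After op 2 (move_left): buffer="cbfwlenwnzhv" (len 12), cursors c1@3 c2@7, authorship ...1...2....
After op 3 (move_left): buffer="cbfwlenwnzhv" (len 12), cursors c1@2 c2@6, authorship ...1...2....
After op 4 (delete): buffer="cfwlnwnzhv" (len 10), cursors c1@1 c2@4, authorship ..1..2....
After op 5 (delete): buffer="fwnwnzhv" (len 8), cursors c1@0 c2@2, authorship .1.2....
After op 6 (delete): buffer="fnwnzhv" (len 7), cursors c1@0 c2@1, authorship ..2....
After op 7 (move_right): buffer="fnwnzhv" (len 7), cursors c1@1 c2@2, authorship ..2....

Answer: 1 2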